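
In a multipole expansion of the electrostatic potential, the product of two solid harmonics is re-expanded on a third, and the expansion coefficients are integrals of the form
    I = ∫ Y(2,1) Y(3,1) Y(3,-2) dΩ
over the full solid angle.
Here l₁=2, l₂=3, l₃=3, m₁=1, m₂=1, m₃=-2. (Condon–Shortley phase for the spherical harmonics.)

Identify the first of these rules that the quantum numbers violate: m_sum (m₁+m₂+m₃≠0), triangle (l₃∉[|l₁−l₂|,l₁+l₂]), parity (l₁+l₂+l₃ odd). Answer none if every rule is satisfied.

none

m₁+m₂+m₃ = 1 + 1 − 2 = 0  ✓
triangle: |2−3|=1 ≤ l₃=3 ≤ 2+3=5  ✓
parity: l₁+l₂+l₃ = 8 is even  ✓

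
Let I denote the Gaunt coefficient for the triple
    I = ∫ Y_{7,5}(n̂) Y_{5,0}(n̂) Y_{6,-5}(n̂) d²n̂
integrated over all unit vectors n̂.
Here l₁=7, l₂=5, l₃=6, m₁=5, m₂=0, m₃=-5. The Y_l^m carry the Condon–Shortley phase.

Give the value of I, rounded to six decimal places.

m-sum 0 ✓  L=18 even ✓  2≤6≤12 ✓
Π(2lᵢ+1) = 15×11×13 = 2145
triangle coeff Δ(7,5,6) = 1/174594420
Σ_t [1,5]: t=1:−1/4147200 t=2:+1/207360 t=3:−1/82944 t=4:+1/207360 t=5:−1/4147200 = -1/345600
(3j)²=420/46189 [(7 5 6; 0 0 0)], sign=-1
Σ_t [1,2]: t=1:−1/14515200 t=2:+1/11612160 = 1/58060800
(3j)²=55/58786 [(7 5 6; 5 0 -5)], sign=-1
⇒ 4πI² = 24750/1356277
I = (+1)√(24750/1356277/(4π)) = 0.03810733

0.038107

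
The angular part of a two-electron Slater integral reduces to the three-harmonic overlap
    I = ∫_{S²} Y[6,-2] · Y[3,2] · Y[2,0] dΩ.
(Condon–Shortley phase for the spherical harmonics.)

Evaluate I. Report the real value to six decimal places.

0.000000

|6−3|≤2≤6+3 violated ⇒ I = 0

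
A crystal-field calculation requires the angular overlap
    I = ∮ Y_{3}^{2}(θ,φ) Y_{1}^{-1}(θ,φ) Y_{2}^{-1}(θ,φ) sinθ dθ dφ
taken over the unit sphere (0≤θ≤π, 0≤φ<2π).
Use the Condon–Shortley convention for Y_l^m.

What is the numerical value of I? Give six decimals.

0.261169

Checks pass: Σm=0; 6 even; l₃=2∈[2,4].
(2·3+1)(2·1+1)(2·2+1) = 105
Δ: 2! 4! 0! / 7! → 1/105
sum: t=1:−1/4 = -1/4
3j²(3 1 2; 0 0 0) = Δ·Π!·Σ² = 3/35  (sign -1)
sum: t=0:+1/12 = 1/12
3j²(3 1 2; 2 -1 -1) = Δ·Π!·Σ² = 2/21  (sign -1)
combine: 4πI² = 105·3/35·2/21 = 6/7
take √, sign +1: I = 0.26116903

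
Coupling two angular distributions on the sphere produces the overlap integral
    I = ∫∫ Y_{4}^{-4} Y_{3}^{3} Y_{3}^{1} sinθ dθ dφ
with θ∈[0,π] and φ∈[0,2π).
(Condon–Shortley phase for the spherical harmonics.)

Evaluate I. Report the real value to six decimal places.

m-sum 0 ✓  L=10 even ✓  1≤3≤7 ✓
Π(2lᵢ+1) = 9×7×7 = 441
triangle coeff Δ(4,3,3) = 1/34650
Σ_t [1,3]: t=1:−1/72 t=2:+1/16 t=3:−1/72 = 5/144
(3j)²=2/77 [(4 3 3; 0 0 0)], sign=-1
Σ_t [4,4]: t=4:+1/1152 = 1/1152
(3j)²=1/33 [(4 3 3; -4 3 1)], sign=+1
⇒ 4πI² = 42/121
I = (-1)√(42/121/(4π)) = -0.16619847

-0.166198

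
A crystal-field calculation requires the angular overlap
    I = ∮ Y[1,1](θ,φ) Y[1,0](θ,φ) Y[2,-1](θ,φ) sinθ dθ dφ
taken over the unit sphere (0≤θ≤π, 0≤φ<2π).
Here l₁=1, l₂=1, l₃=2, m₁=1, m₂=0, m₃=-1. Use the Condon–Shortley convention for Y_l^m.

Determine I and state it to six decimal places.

m-sum 0 ✓  L=4 even ✓  0≤2≤2 ✓
Π(2lᵢ+1) = 3×3×5 = 45
triangle coeff Δ(1,1,2) = 1/30
Σ_t [0,0]: t=0:+1/1 = 1/1
(3j)²=2/15 [(1 1 2; 0 0 0)], sign=+1
Σ_t [0,0]: t=0:+1/2 = 1/2
(3j)²=1/10 [(1 1 2; 1 0 -1)], sign=-1
⇒ 4πI² = 3/5
I = (-1)√(3/5/(4π)) = -0.21850969

-0.218510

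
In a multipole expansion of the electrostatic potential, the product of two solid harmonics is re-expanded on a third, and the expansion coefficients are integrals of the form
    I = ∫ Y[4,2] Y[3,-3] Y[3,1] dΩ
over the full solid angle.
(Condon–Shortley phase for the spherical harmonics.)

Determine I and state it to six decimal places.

Checks pass: Σm=0; 10 even; l₃=3∈[1,7].
(2·4+1)(2·3+1)(2·3+1) = 441
Δ: 4! 4! 2! / 11! → 1/34650
sum: t=1:−1/72 t=2:+1/16 t=3:−1/72 = 5/144
3j²(4 3 3; 0 0 0) = Δ·Π!·Σ² = 2/77  (sign -1)
sum: t=0:+1/192 = 1/192
3j²(4 3 3; 2 -3 1) = Δ·Π!·Σ² = 3/77  (sign +1)
combine: 4πI² = 441·2/77·3/77 = 54/121
take √, sign -1: I = -0.18845135

-0.188451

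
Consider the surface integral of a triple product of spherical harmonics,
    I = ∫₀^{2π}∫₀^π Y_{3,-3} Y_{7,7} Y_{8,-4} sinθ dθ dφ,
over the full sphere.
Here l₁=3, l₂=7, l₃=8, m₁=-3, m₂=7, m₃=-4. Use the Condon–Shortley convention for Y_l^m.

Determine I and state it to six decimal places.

-0.020973

Checks pass: Σm=0; 18 even; l₃=8∈[4,10].
(2·3+1)(2·7+1)(2·8+1) = 1785
Δ: 2! 4! 12! / 19! → 1/5290740
sum: t=0:+1/7257600 t=1:−1/2073600 t=2:+1/7257600 = -1/4838400
3j²(3 7 8; 0 0 0) = Δ·Π!·Σ² = 252/20995  (sign -1)
sum: t=2:+1/22992076800 = 1/22992076800
3j²(3 7 8; -3 7 -4) = Δ·Π!·Σ² = 1/3876  (sign +1)
combine: 4πI² = 1785·252/20995·1/3876 = 441/79781
take √, sign -1: I = -0.02097320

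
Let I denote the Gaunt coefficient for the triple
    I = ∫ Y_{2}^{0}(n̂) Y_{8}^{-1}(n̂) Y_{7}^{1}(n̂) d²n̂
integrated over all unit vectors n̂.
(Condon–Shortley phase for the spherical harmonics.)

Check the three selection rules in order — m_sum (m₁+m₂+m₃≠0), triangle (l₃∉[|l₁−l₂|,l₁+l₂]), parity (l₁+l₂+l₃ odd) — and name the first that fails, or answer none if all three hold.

parity

m₁+m₂+m₃ = 0 − 1 + 1 = 0  ✓
triangle: |2−8|=6 ≤ l₃=7 ≤ 2+8=10  ✓
parity: l₁+l₂+l₃ = 17 is odd  ✗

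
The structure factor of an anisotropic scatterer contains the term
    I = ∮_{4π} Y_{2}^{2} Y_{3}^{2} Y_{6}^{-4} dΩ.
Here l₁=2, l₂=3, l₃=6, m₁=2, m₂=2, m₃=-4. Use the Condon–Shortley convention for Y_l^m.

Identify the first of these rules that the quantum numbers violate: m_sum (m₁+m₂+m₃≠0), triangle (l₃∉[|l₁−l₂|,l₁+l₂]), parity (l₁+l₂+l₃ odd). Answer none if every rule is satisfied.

azimuthal sum: 2 + 2 − 4 = 0  ✓
1 ≤ 6 ≤ 5 (triangle on l)  ✗
L = 2 + 3 + 6 = 11 (odd)

triangle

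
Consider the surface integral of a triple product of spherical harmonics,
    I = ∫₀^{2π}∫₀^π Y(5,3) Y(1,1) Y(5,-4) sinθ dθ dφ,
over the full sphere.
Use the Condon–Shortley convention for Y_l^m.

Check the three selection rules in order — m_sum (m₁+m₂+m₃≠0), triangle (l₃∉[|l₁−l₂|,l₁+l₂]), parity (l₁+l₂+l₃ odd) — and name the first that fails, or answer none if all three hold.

Σmᵢ = 0  ✓
l₃∈[|l₁−l₂|,l₁+l₂]=[4,6], have l₃=5  ✓
Σlᵢ = 11 ⇒ odd  ✗

parity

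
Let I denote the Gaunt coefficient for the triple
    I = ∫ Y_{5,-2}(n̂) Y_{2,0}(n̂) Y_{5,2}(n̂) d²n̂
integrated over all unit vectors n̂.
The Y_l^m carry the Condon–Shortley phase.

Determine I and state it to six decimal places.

0.097044

Checks pass: Σm=0; 12 even; l₃=5∈[3,7].
(2·5+1)(2·2+1)(2·5+1) = 605
Δ: 2! 8! 2! / 13! → 1/38610
sum: t=0:+1/2880 t=1:−1/576 t=2:+1/2880 = -1/960
3j²(5 2 5; 0 0 0) = Δ·Π!·Σ² = 10/429  (sign +1)
sum: t=0:+1/20160 t=1:−1/1440 t=2:+1/2880 = -1/3360
3j²(5 2 5; -2 0 2) = Δ·Π!·Σ² = 6/715  (sign +1)
combine: 4πI² = 605·10/429·6/715 = 20/169
take √, sign +1: I = 0.09704356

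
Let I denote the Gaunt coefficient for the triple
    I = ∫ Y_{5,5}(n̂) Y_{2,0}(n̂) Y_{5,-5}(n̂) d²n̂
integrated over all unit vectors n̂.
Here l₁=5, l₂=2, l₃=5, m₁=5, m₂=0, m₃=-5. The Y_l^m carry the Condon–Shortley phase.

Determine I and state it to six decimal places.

m-sum 0 ✓  L=12 even ✓  3≤5≤7 ✓
Π(2lᵢ+1) = 11×5×11 = 605
triangle coeff Δ(5,2,5) = 1/38610
Σ_t [0,2]: t=0:+1/2880 t=1:−1/576 t=2:+1/2880 = -1/960
(3j)²=10/429 [(5 2 5; 0 0 0)], sign=+1
Σ_t [0,0]: t=0:+1/161280 = 1/161280
(3j)²=15/286 [(5 2 5; 5 0 -5)], sign=+1
⇒ 4πI² = 125/169
I = (+1)√(125/169/(4π)) = 0.24260890

0.242609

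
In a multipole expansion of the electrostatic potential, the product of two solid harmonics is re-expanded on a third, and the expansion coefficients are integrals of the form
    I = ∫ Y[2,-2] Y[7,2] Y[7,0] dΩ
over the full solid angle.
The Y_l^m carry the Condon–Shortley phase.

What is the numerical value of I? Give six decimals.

-0.192231

m-sum 0 ✓  L=16 even ✓  5≤7≤9 ✓
Π(2lᵢ+1) = 5×15×15 = 1125
triangle coeff Δ(2,7,7) = 1/185640
Σ_t [0,2]: t=0:+1/2419200 t=1:−1/518400 t=2:+1/2419200 = -1/907200
(3j)²=56/3315 [(2 7 7; 0 0 0)], sign=+1
Σ_t [2,2]: t=2:+1/2419200 = 1/2419200
(3j)²=27/1105 [(2 7 7; -2 2 0)], sign=-1
⇒ 4πI² = 22680/48841
I = (-1)√(22680/48841/(4π)) = -0.19223140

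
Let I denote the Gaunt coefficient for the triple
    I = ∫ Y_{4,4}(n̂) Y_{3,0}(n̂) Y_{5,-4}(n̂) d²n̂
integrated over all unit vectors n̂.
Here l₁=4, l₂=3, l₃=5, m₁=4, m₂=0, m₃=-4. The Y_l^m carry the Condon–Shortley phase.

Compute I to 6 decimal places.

Checks pass: Σm=0; 12 even; l₃=5∈[1,7].
(2·4+1)(2·3+1)(2·5+1) = 693
Δ: 2! 6! 4! / 13! → 1/180180
sum: t=0:+1/576 t=1:−1/144 t=2:+1/576 = -1/288
3j²(4 3 5; 0 0 0) = Δ·Π!·Σ² = 20/1001  (sign +1)
sum: t=0:+1/8640 = 1/8640
3j²(4 3 5; 4 0 -4) = Δ·Π!·Σ² = 28/715  (sign -1)
combine: 4πI² = 693·20/1001·28/715 = 1008/1859
take √, sign -1: I = -0.20772350

-0.207724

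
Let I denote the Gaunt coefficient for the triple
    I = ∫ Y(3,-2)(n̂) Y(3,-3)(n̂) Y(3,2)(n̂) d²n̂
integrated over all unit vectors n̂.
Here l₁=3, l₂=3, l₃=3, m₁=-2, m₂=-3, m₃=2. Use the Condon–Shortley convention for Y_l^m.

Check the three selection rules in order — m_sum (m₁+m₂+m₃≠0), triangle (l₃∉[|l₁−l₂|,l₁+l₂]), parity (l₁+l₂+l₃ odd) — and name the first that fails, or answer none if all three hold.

m_sum

azimuthal sum: -2 − 3 + 2 = -3  ✗
0 ≤ 3 ≤ 6 (triangle on l)
L = 3 + 3 + 3 = 9 (odd)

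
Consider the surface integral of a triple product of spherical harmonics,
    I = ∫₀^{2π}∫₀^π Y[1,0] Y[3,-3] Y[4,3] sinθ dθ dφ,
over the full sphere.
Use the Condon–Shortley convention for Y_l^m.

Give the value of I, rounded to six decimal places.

m-sum 0 ✓  L=8 even ✓  2≤4≤4 ✓
Π(2lᵢ+1) = 3×7×9 = 189
triangle coeff Δ(1,3,4) = 1/252
Σ_t [0,0]: t=0:+1/36 = 1/36
(3j)²=4/63 [(1 3 4; 0 0 0)], sign=+1
Σ_t [0,0]: t=0:+1/720 = 1/720
(3j)²=1/36 [(1 3 4; 0 -3 3)], sign=-1
⇒ 4πI² = 1/3
I = (-1)√(1/3/(4π)) = -0.16286750

-0.162868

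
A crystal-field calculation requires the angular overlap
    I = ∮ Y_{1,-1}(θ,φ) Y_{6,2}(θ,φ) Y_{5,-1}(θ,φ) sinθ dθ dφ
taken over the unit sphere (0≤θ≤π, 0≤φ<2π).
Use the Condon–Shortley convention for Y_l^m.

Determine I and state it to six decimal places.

0.216205

Rules hold: Σm=0, L=12 even, 5≤5≤7.
N = 3·13·11 = 429
Δ = 2!·0!·10!/13! = 1/858
Racah Σ t=1..1: t=1:−1/14400 = -1/14400
⇒ 3j(1 6 5; 0 0 0)² = 6/143, sgn +1
Racah Σ t=2..2: t=2:+1/34560 = 1/34560
⇒ 3j(1 6 5; -1 2 -1)² = 14/429, sgn +1
4πI² = N·(3j₀)²·(3jₘ)² = 84/143
I = +1·√(0.587413/4π) = 0.21620548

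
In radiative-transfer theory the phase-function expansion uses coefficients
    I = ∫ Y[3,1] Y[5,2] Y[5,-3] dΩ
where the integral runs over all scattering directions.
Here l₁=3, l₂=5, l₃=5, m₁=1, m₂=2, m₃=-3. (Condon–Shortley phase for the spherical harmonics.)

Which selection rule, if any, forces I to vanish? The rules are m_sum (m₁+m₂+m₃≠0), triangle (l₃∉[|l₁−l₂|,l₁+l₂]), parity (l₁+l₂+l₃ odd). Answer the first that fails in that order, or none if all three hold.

parity

Σmᵢ = 0  ✓
l₃∈[|l₁−l₂|,l₁+l₂]=[2,8], have l₃=5  ✓
Σlᵢ = 13 ⇒ odd  ✗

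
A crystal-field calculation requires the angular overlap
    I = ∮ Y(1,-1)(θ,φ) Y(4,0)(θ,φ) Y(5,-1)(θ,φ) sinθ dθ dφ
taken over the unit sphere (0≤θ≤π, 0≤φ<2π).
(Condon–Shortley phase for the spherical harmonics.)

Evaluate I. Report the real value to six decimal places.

Σmᵢ = -2 ≠ 0, so the φ-integral vanishes; I = 0

0.000000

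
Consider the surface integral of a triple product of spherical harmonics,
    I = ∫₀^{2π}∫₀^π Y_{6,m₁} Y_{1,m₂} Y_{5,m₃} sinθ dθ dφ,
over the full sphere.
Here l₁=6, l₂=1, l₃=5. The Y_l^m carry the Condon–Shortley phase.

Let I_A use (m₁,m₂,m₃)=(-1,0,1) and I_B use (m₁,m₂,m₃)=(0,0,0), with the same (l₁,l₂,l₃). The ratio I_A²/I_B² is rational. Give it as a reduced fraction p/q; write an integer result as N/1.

Same 6,1,5: normalisation and zero-m 3j drop out of the ratio.
A: Δ: 2! 10! 0! / 13! → 1/858; sum: t=1:−1/17280 = -1/17280; 3j²(6 1 5; -1 0 1) = Δ·Π!·Σ² = 35/858  (sign -1)
B: Δ: 2! 10! 0! / 13! → 1/858; sum: t=1:−1/14400 = -1/14400; 3j²(6 1 5; 0 0 0) = Δ·Π!·Σ² = 6/143  (sign +1)
I_A²/I_B² = (35/858)/(6/143) = 35/36

35/36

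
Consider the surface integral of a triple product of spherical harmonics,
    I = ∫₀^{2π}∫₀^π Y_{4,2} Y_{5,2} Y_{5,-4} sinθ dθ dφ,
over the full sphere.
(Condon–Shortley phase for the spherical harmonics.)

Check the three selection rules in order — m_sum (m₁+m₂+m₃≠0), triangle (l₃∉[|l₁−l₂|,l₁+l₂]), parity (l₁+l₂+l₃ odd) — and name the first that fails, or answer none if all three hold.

Σmᵢ = 0  ✓
l₃∈[|l₁−l₂|,l₁+l₂]=[1,9], have l₃=5  ✓
Σlᵢ = 14 ⇒ even  ✓

none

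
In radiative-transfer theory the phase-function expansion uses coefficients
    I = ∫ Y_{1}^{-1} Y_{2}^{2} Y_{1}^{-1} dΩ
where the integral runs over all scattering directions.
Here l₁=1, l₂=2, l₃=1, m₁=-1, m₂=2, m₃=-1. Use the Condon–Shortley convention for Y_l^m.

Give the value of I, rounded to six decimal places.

Rules hold: Σm=0, L=4 even, 1≤1≤3.
N = 3·5·3 = 45
Δ = 2!·0!·2!/5! = 1/30
Racah Σ t=1..1: t=1:−1/1 = -1/1
⇒ 3j(1 2 1; 0 0 0)² = 2/15, sgn +1
Racah Σ t=2..2: t=2:+1/4 = 1/4
⇒ 3j(1 2 1; -1 2 -1)² = 1/5, sgn +1
4πI² = N·(3j₀)²·(3jₘ)² = 6/5
I = +1·√(1.2/4π) = 0.30901936

0.309019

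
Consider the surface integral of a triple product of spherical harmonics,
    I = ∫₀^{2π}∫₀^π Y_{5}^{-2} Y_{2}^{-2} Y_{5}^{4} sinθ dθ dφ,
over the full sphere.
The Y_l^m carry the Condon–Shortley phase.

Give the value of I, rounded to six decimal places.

Rules hold: Σm=0, L=12 even, 3≤5≤7.
N = 11·5·11 = 605
Δ = 2!·8!·2!/13! = 1/38610
Racah Σ t=0..2: t=0:+1/2880 t=1:−1/576 t=2:+1/2880 = -1/960
⇒ 3j(5 2 5; 0 0 0)² = 10/429, sgn +1
Racah Σ t=0..0: t=0:+1/20160 = 1/20160
⇒ 3j(5 2 5; -2 -2 4)² = 12/715, sgn -1
4πI² = N·(3j₀)²·(3jₘ)² = 40/169
I = -1·√(0.236686/4π) = -0.13724032

-0.137240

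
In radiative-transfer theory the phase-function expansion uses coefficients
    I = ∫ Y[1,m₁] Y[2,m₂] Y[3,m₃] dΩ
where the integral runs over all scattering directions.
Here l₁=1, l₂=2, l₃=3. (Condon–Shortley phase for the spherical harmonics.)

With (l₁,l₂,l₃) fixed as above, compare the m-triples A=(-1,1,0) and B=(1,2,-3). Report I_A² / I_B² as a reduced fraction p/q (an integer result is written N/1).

1/5

l's match ⇒ only the (l;m) 3-j factors differ between A and B.
A: triangle coeff Δ(1,2,3) = 1/105; Σ_t [0,0]: t=0:+1/12 = 1/12; (3j)²=1/35 [(1 2 3; -1 1 0)], sign=-1
B: triangle coeff Δ(1,2,3) = 1/105; Σ_t [0,0]: t=0:+1/48 = 1/48; (3j)²=1/7 [(1 2 3; 1 2 -3)], sign=+1
I_A²/I_B² = (1/35)/(1/7) = 1/5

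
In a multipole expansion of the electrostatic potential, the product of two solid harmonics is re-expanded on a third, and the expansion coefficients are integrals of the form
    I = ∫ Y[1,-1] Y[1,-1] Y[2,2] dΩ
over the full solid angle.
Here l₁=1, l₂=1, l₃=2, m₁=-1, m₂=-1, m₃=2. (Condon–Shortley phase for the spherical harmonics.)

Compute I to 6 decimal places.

0.309019

m-sum 0 ✓  L=4 even ✓  0≤2≤2 ✓
Π(2lᵢ+1) = 3×3×5 = 45
triangle coeff Δ(1,1,2) = 1/30
Σ_t [0,0]: t=0:+1/1 = 1/1
(3j)²=2/15 [(1 1 2; 0 0 0)], sign=+1
Σ_t [0,0]: t=0:+1/4 = 1/4
(3j)²=1/5 [(1 1 2; -1 -1 2)], sign=+1
⇒ 4πI² = 6/5
I = (+1)√(6/5/(4π)) = 0.30901936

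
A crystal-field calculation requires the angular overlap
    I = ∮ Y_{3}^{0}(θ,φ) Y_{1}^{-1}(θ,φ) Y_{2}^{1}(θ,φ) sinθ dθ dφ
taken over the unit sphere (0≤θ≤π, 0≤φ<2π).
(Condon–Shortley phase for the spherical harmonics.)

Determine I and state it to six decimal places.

Checks pass: Σm=0; 6 even; l₃=2∈[2,4].
(2·3+1)(2·1+1)(2·2+1) = 105
Δ: 2! 4! 0! / 7! → 1/105
sum: t=1:−1/4 = -1/4
3j²(3 1 2; 0 0 0) = Δ·Π!·Σ² = 3/35  (sign -1)
sum: t=0:+1/12 = 1/12
3j²(3 1 2; 0 -1 1) = Δ·Π!·Σ² = 1/35  (sign -1)
combine: 4πI² = 105·3/35·1/35 = 9/35
take √, sign +1: I = 0.14304817

0.143048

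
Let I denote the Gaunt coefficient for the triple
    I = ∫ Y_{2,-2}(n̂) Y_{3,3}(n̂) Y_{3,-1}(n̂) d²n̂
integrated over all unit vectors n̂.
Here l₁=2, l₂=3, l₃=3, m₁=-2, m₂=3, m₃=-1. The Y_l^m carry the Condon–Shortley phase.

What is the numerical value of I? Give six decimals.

Rules hold: Σm=0, L=8 even, 1≤3≤5.
N = 5·7·7 = 245
Δ = 2!·2!·4!/9! = 1/3780
Racah Σ t=0..2: t=0:+1/24 t=1:−1/4 t=2:+1/24 = -1/6
⇒ 3j(2 3 3; 0 0 0)² = 4/105, sgn +1
Racah Σ t=2..2: t=2:+1/96 = 1/96
⇒ 3j(2 3 3; -2 3 -1)² = 1/42, sgn +1
4πI² = N·(3j₀)²·(3jₘ)² = 2/9
I = +1·√(0.222222/4π) = 0.13298076

0.132981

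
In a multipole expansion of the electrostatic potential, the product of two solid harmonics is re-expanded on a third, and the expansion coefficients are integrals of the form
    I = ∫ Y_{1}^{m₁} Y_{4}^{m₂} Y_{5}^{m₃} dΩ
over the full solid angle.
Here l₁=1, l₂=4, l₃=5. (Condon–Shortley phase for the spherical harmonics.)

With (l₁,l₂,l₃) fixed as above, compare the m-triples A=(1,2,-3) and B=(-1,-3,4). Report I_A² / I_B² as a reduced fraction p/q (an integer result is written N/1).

Shared (l₁,l₂,l₃)=(1,4,5): N and (l;000)² cancel in I_A²/I_B².
A: Δ = 0!·2!·8!/11! = 1/495; Racah Σ t=0..0: t=0:+1/2880 = 1/2880; ⇒ 3j(1 4 5; 1 2 -3)² = 28/495, sgn +1
B: Δ = 0!·2!·8!/11! = 1/495; Racah Σ t=0..0: t=0:+1/10080 = 1/10080; ⇒ 3j(1 4 5; -1 -3 4)² = 4/55, sgn -1
I_A²/I_B² = (28/495)/(4/55) = 7/9

7/9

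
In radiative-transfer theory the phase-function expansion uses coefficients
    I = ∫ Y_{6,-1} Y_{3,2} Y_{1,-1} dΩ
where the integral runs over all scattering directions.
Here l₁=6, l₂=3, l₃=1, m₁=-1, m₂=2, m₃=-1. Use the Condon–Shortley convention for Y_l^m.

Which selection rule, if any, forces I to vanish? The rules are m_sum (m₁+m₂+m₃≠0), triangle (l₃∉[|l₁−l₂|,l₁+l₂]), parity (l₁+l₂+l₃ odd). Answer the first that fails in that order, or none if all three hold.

azimuthal sum: -1 + 2 − 1 = 0  ✓
3 ≤ 1 ≤ 9 (triangle on l)  ✗
L = 6 + 3 + 1 = 10 (even)

triangle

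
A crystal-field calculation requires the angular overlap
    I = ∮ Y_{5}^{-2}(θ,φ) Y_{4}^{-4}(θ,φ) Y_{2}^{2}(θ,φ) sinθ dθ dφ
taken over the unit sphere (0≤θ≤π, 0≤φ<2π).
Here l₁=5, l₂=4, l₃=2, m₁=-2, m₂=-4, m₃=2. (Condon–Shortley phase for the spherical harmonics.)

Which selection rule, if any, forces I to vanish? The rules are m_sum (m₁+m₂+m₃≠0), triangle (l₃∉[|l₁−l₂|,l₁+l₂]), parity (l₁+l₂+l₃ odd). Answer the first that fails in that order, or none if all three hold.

azimuthal sum: -2 − 4 + 2 = -4  ✗
1 ≤ 2 ≤ 9 (triangle on l)
L = 5 + 4 + 2 = 11 (odd)

m_sum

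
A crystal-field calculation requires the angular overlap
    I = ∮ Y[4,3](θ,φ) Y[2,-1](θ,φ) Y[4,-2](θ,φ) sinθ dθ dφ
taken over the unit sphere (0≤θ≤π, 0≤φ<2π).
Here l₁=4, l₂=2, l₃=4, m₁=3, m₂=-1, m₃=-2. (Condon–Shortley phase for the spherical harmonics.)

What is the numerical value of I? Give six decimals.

-0.187702

m-sum 0 ✓  L=10 even ✓  2≤4≤6 ✓
Π(2lᵢ+1) = 9×5×9 = 405
triangle coeff Δ(4,2,4) = 1/13860
Σ_t [0,2]: t=0:+1/192 t=1:−1/36 t=2:+1/192 = -5/288
(3j)²=20/693 [(4 2 4; 0 0 0)], sign=-1
Σ_t [0,1]: t=0:+1/240 t=1:−1/1440 = 1/288
(3j)²=5/132 [(4 2 4; 3 -1 -2)], sign=+1
⇒ 4πI² = 375/847
I = (-1)√(375/847/(4π)) = -0.18770204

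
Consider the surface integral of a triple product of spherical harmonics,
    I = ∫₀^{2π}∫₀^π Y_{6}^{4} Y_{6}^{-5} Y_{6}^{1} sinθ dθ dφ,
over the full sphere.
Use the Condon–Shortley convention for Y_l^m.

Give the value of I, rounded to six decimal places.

Checks pass: Σm=0; 18 even; l₃=6∈[0,12].
(2·6+1)(2·6+1)(2·6+1) = 2197
Δ: 6! 6! 6! / 19! → 1/325909584
sum: t=0:+1/373248000 t=1:−1/1728000 t=2:+1/110592 t=3:−1/46656 t=4:+1/110592 t=5:−1/1728000 t=6:+1/373248000 = -7/1555200
3j²(6 6 6; 0 0 0) = Δ·Π!·Σ² = 400/46189  (sign -1)
sum: t=0:+1/4147200 t=1:−1/10368000 = 1/6912000
3j²(6 6 6; 4 -5 1) = Δ·Π!·Σ² = 189/16796  (sign -1)
combine: 4πI² = 2197·400/46189·189/16796 = 245700/1147619
take √, sign +1: I = 0.13052653

0.130527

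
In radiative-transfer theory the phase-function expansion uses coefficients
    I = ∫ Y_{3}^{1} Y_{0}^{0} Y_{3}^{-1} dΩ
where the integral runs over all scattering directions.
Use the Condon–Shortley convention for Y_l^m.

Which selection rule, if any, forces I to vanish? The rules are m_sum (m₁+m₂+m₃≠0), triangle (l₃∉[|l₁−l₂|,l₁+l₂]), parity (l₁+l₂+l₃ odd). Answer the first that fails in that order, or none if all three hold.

none

Σmᵢ = 0  ✓
l₃∈[|l₁−l₂|,l₁+l₂]=[3,3], have l₃=3  ✓
Σlᵢ = 6 ⇒ even  ✓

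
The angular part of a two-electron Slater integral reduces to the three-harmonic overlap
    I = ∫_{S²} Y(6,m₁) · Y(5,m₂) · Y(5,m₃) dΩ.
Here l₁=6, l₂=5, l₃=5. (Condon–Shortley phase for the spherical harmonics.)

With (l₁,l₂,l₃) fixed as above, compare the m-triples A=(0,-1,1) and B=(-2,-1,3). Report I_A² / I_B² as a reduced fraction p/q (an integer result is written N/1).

Shared (l₁,l₂,l₃)=(6,5,5): N and (l;000)² cancel in I_A²/I_B².
A: Δ = 6!·6!·4!/17! = 1/28588560; Racah Σ t=0..4: t=0:+1/12441600 t=1:−1/86400 t=2:+1/9216 t=3:−1/7776 t=4:+1/55296 = -7/518400; ⇒ 3j(6 5 5; 0 -1 1)² = 12/12155, sgn -1
B: Δ = 6!·6!·4!/17! = 1/28588560; Racah Σ t=2..4: t=2:+1/138240 t=3:−1/25920 t=4:+1/55296 = -11/829440; ⇒ 3j(6 5 5; -2 -1 3)² = 11/1326, sgn -1
I_A²/I_B² = (12/12155)/(11/1326) = 72/605

72/605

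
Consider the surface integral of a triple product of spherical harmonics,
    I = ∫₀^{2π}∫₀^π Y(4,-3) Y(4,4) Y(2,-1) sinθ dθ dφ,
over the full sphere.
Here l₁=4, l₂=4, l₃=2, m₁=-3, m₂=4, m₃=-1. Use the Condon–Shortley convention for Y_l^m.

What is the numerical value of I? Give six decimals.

0.198645

Rules hold: Σm=0, L=10 even, 0≤2≤8.
N = 9·9·5 = 405
Δ = 6!·2!·2!/11! = 1/13860
Racah Σ t=2..4: t=2:+1/192 t=3:−1/36 t=4:+1/192 = -5/288
⇒ 3j(4 4 2; 0 0 0)² = 20/693, sgn -1
Racah Σ t=6..6: t=6:+1/1440 = 1/1440
⇒ 3j(4 4 2; -3 4 -1)² = 7/165, sgn -1
4πI² = N·(3j₀)²·(3jₘ)² = 60/121
I = +1·√(0.495868/4π) = 0.19864517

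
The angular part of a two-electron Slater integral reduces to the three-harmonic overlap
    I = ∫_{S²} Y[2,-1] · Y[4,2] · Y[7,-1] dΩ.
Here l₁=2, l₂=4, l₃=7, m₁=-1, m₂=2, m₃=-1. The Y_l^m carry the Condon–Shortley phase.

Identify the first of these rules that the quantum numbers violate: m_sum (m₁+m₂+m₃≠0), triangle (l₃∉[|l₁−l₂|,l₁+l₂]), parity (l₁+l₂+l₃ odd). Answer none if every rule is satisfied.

azimuthal sum: -1 + 2 − 1 = 0  ✓
2 ≤ 7 ≤ 6 (triangle on l)  ✗
L = 2 + 4 + 7 = 13 (odd)

triangle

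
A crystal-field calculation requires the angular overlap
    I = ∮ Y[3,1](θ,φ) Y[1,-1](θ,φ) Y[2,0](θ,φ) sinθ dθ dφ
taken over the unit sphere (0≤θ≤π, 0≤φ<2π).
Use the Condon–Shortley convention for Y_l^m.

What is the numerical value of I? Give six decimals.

-0.202301

Rules hold: Σm=0, L=6 even, 2≤2≤4.
N = 7·3·5 = 105
Δ = 2!·4!·0!/7! = 1/105
Racah Σ t=1..1: t=1:−1/4 = -1/4
⇒ 3j(3 1 2; 0 0 0)² = 3/35, sgn -1
Racah Σ t=0..0: t=0:+1/8 = 1/8
⇒ 3j(3 1 2; 1 -1 0)² = 2/35, sgn +1
4πI² = N·(3j₀)²·(3jₘ)² = 18/35
I = -1·√(0.514286/4π) = -0.20230066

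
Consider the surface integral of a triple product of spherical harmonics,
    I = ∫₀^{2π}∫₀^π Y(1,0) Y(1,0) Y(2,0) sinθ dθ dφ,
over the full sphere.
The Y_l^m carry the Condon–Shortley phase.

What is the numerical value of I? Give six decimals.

0.252313

Checks pass: Σm=0; 4 even; l₃=2∈[0,2].
(2·1+1)(2·1+1)(2·2+1) = 45
Δ: 0! 2! 2! / 5! → 1/30
sum: t=0:+1/1 = 1/1
3j²(1 1 2; 0 0 0) = Δ·Π!·Σ² = 2/15  (sign +1)
(m-triple is (0,0,0) — same symbol as above.)
combine: 4πI² = 45·2/15·2/15 = 4/5
take √, sign +1: I = 0.25231325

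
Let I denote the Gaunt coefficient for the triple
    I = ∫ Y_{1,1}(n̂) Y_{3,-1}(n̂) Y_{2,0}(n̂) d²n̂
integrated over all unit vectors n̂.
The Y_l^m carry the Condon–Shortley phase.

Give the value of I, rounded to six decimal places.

Checks pass: Σm=0; 6 even; l₃=2∈[2,4].
(2·1+1)(2·3+1)(2·2+1) = 105
Δ: 2! 0! 4! / 7! → 1/105
sum: t=1:−1/4 = -1/4
3j²(1 3 2; 0 0 0) = Δ·Π!·Σ² = 3/35  (sign -1)
sum: t=0:+1/8 = 1/8
3j²(1 3 2; 1 -1 0) = Δ·Π!·Σ² = 2/35  (sign +1)
combine: 4πI² = 105·3/35·2/35 = 18/35
take √, sign -1: I = -0.20230066

-0.202301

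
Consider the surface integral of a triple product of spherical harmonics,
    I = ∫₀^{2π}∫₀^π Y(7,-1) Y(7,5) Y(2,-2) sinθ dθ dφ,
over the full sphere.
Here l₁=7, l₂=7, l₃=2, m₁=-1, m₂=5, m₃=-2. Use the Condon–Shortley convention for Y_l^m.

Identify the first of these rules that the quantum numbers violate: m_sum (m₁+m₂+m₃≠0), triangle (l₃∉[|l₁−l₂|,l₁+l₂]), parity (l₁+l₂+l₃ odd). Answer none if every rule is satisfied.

m_sum

Σmᵢ = 2  ✗
l₃∈[|l₁−l₂|,l₁+l₂]=[0,14], have l₃=2
Σlᵢ = 16 ⇒ even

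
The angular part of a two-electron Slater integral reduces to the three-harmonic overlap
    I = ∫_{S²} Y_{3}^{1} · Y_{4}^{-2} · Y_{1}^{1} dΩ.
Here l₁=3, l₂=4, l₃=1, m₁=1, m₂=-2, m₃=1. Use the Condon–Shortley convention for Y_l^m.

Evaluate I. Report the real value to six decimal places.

0.238414

m-sum 0 ✓  L=8 even ✓  1≤1≤7 ✓
Π(2lᵢ+1) = 7×9×3 = 189
triangle coeff Δ(3,4,1) = 1/252
Σ_t [3,3]: t=3:−1/36 = -1/36
(3j)²=4/63 [(3 4 1; 0 0 0)], sign=+1
Σ_t [2,2]: t=2:+1/96 = 1/96
(3j)²=5/84 [(3 4 1; 1 -2 1)], sign=+1
⇒ 4πI² = 5/7
I = (+1)√(5/7/(4π)) = 0.23841361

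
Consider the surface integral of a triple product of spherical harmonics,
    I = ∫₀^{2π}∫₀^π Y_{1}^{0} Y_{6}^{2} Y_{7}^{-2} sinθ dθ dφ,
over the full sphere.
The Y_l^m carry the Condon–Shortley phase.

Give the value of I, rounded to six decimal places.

0.234717

Checks pass: Σm=0; 14 even; l₃=7∈[5,7].
(2·1+1)(2·6+1)(2·7+1) = 585
Δ: 0! 2! 12! / 15! → 1/1365
sum: t=0:+1/518400 = 1/518400
3j²(1 6 7; 0 0 0) = Δ·Π!·Σ² = 7/195  (sign -1)
sum: t=0:+1/967680 = 1/967680
3j²(1 6 7; 0 2 -2) = Δ·Π!·Σ² = 3/91  (sign -1)
combine: 4πI² = 585·7/195·3/91 = 9/13
take √, sign +1: I = 0.23471705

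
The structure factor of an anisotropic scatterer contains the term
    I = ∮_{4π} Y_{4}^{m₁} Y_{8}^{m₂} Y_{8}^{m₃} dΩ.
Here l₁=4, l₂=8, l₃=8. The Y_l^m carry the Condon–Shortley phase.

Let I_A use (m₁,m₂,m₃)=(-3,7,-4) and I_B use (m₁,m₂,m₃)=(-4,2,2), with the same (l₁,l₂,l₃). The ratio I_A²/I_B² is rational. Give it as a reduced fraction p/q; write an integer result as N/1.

l's match ⇒ only the (l;m) 3-j factors differ between A and B.
A: triangle coeff Δ(4,8,8) = 1/185175900; Σ_t [3,4]: t=3:−1/68976230400 t=4:+1/5748019200 = 1/6270566400; (3j)²=121/11628 [(4 8 8; -3 7 -4)], sign=+1
B: triangle coeff Δ(4,8,8) = 1/185175900; Σ_t [4,4]: t=4:+1/298598400 = 1/298598400; (3j)²=70/4199 [(4 8 8; -4 2 2)], sign=+1
I_A²/I_B² = (121/11628)/(70/4199) = 1573/2520

1573/2520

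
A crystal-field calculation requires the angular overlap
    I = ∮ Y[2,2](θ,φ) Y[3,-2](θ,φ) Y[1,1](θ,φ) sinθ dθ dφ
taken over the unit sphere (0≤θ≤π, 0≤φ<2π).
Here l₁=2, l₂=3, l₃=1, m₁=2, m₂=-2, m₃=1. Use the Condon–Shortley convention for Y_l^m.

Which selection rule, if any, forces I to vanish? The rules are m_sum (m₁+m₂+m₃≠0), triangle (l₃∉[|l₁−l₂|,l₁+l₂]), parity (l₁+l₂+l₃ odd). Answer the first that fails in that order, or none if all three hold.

m_sum

azimuthal sum: 2 − 2 + 1 = 1  ✗
1 ≤ 1 ≤ 5 (triangle on l)
L = 2 + 3 + 1 = 6 (even)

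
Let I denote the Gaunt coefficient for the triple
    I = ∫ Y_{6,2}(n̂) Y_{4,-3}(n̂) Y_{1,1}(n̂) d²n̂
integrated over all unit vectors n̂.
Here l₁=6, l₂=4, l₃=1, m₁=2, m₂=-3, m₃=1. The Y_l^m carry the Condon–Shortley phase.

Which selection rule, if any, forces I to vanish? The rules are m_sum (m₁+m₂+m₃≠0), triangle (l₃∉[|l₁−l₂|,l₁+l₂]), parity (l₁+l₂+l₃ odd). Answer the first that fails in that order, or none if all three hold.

azimuthal sum: 2 − 3 + 1 = 0  ✓
2 ≤ 1 ≤ 10 (triangle on l)  ✗
L = 6 + 4 + 1 = 11 (odd)

triangle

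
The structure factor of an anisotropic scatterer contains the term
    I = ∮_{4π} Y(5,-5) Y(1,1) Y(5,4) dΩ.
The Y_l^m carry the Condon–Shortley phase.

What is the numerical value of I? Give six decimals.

0.000000

l₁+l₂+l₃=11 is odd: 3j(l;000)=0 ⇒ I=0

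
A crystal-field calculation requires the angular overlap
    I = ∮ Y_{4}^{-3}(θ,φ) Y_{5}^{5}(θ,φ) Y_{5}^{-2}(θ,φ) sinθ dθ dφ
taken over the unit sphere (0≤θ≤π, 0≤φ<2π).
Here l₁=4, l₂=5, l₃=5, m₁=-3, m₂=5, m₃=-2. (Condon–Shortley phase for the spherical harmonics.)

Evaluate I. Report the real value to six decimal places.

0.140629

Rules hold: Σm=0, L=14 even, 1≤5≤9.
N = 9·11·11 = 1089
Δ = 4!·4!·6!/15! = 1/3153150
Racah Σ t=0..4: t=0:+1/69120 t=1:−1/1728 t=2:+1/576 t=3:−1/1728 t=4:+1/69120 = 7/11520
⇒ 3j(4 5 5; 0 0 0)² = 2/143, sgn -1
Racah Σ t=4..4: t=4:+1/103680 = 1/103680
⇒ 3j(4 5 5; -3 5 -2)² = 7/429, sgn -1
4πI² = N·(3j₀)²·(3jₘ)² = 42/169
I = +1·√(0.248521/4π) = 0.14062948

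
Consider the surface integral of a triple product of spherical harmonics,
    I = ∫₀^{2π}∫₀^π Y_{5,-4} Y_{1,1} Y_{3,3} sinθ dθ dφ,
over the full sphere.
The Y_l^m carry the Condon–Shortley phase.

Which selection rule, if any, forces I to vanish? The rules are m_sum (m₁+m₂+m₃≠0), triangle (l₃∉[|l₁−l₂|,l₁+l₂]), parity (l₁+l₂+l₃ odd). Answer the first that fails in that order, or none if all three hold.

m₁+m₂+m₃ = -4 + 1 + 3 = 0  ✓
triangle: |5−1|=4 ≤ l₃=3 ≤ 5+1=6  ✗
parity: l₁+l₂+l₃ = 9 is odd

triangle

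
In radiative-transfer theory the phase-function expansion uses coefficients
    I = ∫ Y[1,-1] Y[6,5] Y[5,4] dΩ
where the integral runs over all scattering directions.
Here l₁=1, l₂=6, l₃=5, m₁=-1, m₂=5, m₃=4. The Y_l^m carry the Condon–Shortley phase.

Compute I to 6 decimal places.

0.000000

m-sum = -1 + 5 + 4 = 8 ≠ 0 ⇒ I = 0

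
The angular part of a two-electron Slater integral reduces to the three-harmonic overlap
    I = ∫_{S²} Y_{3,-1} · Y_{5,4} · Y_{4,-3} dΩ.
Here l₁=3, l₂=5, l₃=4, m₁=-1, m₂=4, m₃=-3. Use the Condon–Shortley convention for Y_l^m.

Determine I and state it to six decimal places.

0.042401

Rules hold: Σm=0, L=12 even, 2≤4≤8.
N = 7·11·9 = 693
Δ = 4!·2!·6!/13! = 1/180180
Racah Σ t=1..3: t=1:−1/576 t=2:+1/144 t=3:−1/576 = 1/288
⇒ 3j(3 5 4; 0 0 0)² = 20/1001, sgn +1
Racah Σ t=3..4: t=3:−1/4320 t=4:+1/5760 = -1/17280
⇒ 3j(3 5 4; -1 4 -3)² = 7/4290, sgn +1
4πI² = N·(3j₀)²·(3jₘ)² = 42/1859
I = +1·√(0.0225928/4π) = 0.04240138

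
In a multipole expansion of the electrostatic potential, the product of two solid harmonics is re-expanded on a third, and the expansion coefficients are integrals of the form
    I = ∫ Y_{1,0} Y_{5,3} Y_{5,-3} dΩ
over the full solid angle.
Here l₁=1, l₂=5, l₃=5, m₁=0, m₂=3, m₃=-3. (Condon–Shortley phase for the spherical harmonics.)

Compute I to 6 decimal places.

0.000000

L=11 odd ⇒ parity kills the (l;000) factor ⇒ I = 0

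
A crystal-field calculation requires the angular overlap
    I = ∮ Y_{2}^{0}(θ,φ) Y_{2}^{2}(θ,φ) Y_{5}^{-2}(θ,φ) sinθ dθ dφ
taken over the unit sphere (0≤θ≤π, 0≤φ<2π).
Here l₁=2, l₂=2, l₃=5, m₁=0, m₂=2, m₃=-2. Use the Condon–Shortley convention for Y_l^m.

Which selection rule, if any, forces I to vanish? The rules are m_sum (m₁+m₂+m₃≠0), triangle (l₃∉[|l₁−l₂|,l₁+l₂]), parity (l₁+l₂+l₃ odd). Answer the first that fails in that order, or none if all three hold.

triangle

Σmᵢ = 0  ✓
l₃∈[|l₁−l₂|,l₁+l₂]=[0,4], have l₃=5  ✗
Σlᵢ = 9 ⇒ odd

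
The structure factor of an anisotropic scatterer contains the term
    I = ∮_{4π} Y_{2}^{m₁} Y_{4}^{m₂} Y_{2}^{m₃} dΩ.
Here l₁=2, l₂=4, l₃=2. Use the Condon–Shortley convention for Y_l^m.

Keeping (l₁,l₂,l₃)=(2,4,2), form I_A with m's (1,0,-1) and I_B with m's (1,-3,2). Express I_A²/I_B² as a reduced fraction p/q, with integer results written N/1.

Same 2,4,2: normalisation and zero-m 3j drop out of the ratio.
A: Δ: 4! 0! 4! / 9! → 1/630; sum: t=1:−1/36 = -1/36; 3j²(2 4 2; 1 0 -1) = Δ·Π!·Σ² = 8/315  (sign +1)
B: Δ: 4! 0! 4! / 9! → 1/630; sum: t=1:−1/144 = -1/144; 3j²(2 4 2; 1 -3 2) = Δ·Π!·Σ² = 1/18  (sign -1)
I_A²/I_B² = (8/315)/(1/18) = 16/35

16/35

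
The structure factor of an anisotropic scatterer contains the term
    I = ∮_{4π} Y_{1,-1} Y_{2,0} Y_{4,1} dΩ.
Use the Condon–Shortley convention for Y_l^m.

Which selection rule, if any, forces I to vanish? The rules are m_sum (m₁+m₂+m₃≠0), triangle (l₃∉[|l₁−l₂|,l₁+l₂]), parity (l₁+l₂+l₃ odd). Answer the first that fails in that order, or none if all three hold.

triangle

Σmᵢ = 0  ✓
l₃∈[|l₁−l₂|,l₁+l₂]=[1,3], have l₃=4  ✗
Σlᵢ = 7 ⇒ odd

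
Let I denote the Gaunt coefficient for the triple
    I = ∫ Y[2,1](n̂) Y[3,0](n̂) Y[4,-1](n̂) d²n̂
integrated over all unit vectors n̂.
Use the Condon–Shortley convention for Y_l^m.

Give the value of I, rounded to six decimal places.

l₁+l₂+l₃=9 is odd: 3j(l;000)=0 ⇒ I=0

0.000000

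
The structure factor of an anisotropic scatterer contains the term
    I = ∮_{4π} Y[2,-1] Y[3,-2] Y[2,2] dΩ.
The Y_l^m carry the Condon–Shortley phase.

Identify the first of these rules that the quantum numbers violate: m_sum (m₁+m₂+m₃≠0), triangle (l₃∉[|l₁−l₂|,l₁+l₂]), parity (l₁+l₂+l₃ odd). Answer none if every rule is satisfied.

azimuthal sum: -1 − 2 + 2 = -1  ✗
1 ≤ 2 ≤ 5 (triangle on l)
L = 2 + 3 + 2 = 7 (odd)

m_sum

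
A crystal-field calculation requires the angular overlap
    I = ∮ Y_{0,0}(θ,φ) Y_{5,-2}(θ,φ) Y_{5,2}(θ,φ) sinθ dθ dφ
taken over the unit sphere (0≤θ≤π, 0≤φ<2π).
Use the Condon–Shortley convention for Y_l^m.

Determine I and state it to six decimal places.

Rules hold: Σm=0, L=10 even, 5≤5≤5.
N = 1·11·11 = 121
Δ = 0!·0!·10!/11! = 1/11
Racah Σ t=0..0: t=0:+1/14400 = 1/14400
⇒ 3j(0 5 5; 0 0 0)² = 1/11, sgn -1
Racah Σ t=0..0: t=0:+1/30240 = 1/30240
⇒ 3j(0 5 5; 0 -2 2)² = 1/11, sgn -1
4πI² = N·(3j₀)²·(3jₘ)² = 1/1
I = +1·√(1/4π) = 0.28209479

0.282095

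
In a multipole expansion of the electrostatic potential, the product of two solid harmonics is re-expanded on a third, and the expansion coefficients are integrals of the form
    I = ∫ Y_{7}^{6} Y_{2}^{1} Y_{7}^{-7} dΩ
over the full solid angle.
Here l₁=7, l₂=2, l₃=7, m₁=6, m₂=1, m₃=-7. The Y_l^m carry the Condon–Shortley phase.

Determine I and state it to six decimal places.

Checks pass: Σm=0; 16 even; l₃=7∈[5,9].
(2·7+1)(2·2+1)(2·7+1) = 1125
Δ: 2! 12! 2! / 17! → 1/185640
sum: t=0:+1/2419200 t=1:−1/518400 t=2:+1/2419200 = -1/907200
3j²(7 2 7; 0 0 0) = Δ·Π!·Σ² = 56/3315  (sign +1)
sum: t=1:−1/958003200 = -1/958003200
3j²(7 2 7; 6 1 -7) = Δ·Π!·Σ² = 13/680  (sign -1)
combine: 4πI² = 1125·56/3315·13/680 = 105/289
take √, sign -1: I = -0.17003597

-0.170036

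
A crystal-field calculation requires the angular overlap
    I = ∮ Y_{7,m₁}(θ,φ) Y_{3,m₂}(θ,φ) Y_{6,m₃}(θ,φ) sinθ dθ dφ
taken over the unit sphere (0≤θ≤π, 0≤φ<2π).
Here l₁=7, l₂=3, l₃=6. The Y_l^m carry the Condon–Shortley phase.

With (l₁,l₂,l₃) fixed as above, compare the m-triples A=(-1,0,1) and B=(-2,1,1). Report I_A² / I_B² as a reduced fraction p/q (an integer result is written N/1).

l's match ⇒ only the (l;m) 3-j factors differ between A and B.
A: triangle coeff Δ(7,3,6) = 1/2042040; Σ_t [1,3]: t=1:−1/362880 t=2:+1/69120 t=3:−1/172800 = 43/7257600; (3j)²=1849/170170 [(7 3 6; -1 0 1)], sign=-1
B: triangle coeff Δ(7,3,6) = 1/2042040; Σ_t [2,4]: t=2:+1/241920 t=3:−1/103680 t=4:+1/691200 = -59/14515200; (3j)²=3481/340340 [(7 3 6; -2 1 1)], sign=+1
I_A²/I_B² = (1849/170170)/(3481/340340) = 3698/3481

3698/3481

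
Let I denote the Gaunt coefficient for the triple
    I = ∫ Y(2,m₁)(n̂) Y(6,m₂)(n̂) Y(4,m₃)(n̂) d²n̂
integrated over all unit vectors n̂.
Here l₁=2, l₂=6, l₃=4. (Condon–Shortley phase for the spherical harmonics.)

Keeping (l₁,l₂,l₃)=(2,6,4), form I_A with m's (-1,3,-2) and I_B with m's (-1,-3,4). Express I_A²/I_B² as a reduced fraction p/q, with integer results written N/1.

28/1

Same 2,6,4: normalisation and zero-m 3j drop out of the ratio.
A: Δ: 4! 0! 8! / 13! → 1/6435; sum: t=3:−1/8640 = -1/8640; 3j²(2 6 4; -1 3 -2) = Δ·Π!·Σ² = 28/715  (sign -1)
B: Δ: 4! 0! 8! / 13! → 1/6435; sum: t=3:−1/241920 = -1/241920; 3j²(2 6 4; -1 -3 4) = Δ·Π!·Σ² = 1/715  (sign -1)
I_A²/I_B² = (28/715)/(1/715) = 28/1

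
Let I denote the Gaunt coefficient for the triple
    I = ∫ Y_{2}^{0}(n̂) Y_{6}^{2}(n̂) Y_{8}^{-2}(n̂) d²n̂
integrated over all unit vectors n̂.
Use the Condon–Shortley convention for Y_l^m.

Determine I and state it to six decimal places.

0.220478

Checks pass: Σm=0; 16 even; l₃=8∈[4,8].
(2·2+1)(2·6+1)(2·8+1) = 1105
Δ: 0! 4! 12! / 17! → 1/30940
sum: t=0:+1/2073600 = 1/2073600
3j²(2 6 8; 0 0 0) = Δ·Π!·Σ² = 28/1105  (sign +1)
sum: t=0:+1/3870720 = 1/3870720
3j²(2 6 8; 0 2 -2) = Δ·Π!·Σ² = 135/6188  (sign +1)
combine: 4πI² = 1105·28/1105·135/6188 = 135/221
take √, sign +1: I = 0.22047828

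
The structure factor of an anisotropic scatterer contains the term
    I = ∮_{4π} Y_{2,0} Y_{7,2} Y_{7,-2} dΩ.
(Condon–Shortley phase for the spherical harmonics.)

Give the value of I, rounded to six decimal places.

m-sum 0 ✓  L=16 even ✓  5≤7≤9 ✓
Π(2lᵢ+1) = 5×15×15 = 1125
triangle coeff Δ(2,7,7) = 1/185640
Σ_t [0,2]: t=0:+1/2419200 t=1:−1/518400 t=2:+1/2419200 = -1/907200
(3j)²=56/3315 [(2 7 7; 0 0 0)], sign=+1
Σ_t [0,2]: t=0:+1/8709120 t=1:−1/967680 t=2:+1/2419200 = -11/21772800
(3j)²=242/23205 [(2 7 7; 0 2 -2)], sign=+1
⇒ 4πI² = 9680/48841
I = (+1)√(9680/48841/(4π)) = 0.12558578

0.125586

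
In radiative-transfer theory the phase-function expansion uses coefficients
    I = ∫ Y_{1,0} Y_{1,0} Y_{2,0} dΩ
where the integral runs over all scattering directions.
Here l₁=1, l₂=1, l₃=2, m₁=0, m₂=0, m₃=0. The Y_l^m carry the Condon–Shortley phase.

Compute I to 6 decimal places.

0.252313

Rules hold: Σm=0, L=4 even, 0≤2≤2.
N = 3·3·5 = 45
Δ = 0!·2!·2!/5! = 1/30
Racah Σ t=0..0: t=0:+1/1 = 1/1
⇒ 3j(1 1 2; 0 0 0)² = 2/15, sgn +1
(m-triple is (0,0,0) — same symbol as above.)
4πI² = N·(3j₀)²·(3jₘ)² = 4/5
I = +1·√(0.8/4π) = 0.25231325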